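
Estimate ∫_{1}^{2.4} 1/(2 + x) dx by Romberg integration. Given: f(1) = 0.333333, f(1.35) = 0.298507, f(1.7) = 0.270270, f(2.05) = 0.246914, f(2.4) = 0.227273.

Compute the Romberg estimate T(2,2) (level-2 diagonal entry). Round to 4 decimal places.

T(0,0) (trapezoid, 1 panel, h=1.4000): 0.392424
T(1,0) (trapezoid, 2 panels, h=0.7000): 0.385401
T(2,0) (trapezoid, 4 panels, h=0.3500): 0.383598
T(1,1) = 0.385401 + (0.385401 − 0.392424)/3 = 0.383060
T(2,1) = 0.383598 + (0.383598 − 0.385401)/3 = 0.382997
T(2,2) = 0.382997 + (0.382997 − 0.383060)/15 = 0.382993

0.3830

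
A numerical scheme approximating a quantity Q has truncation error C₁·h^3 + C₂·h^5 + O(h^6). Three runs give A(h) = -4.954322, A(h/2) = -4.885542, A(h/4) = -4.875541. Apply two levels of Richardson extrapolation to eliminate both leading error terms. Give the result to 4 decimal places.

First eliminate the h^3 term (factor 2^3 = 8):
  B₁ = (8·(-4.885542) − (-4.954322))/7 = -4.875716
  B₂ = (8·(-4.875541) − (-4.885542))/7 = -4.874112
Then eliminate the h^5 term (factor 2^5 = 32):
  (32·(-4.874112) − (-4.875716))/31 = -4.874060

-4.8741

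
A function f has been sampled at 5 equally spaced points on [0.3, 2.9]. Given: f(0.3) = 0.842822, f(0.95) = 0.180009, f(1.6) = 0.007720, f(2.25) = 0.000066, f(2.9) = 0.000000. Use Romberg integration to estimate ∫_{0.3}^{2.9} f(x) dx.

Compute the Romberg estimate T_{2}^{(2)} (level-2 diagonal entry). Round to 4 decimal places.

0.3396

T_{0}^{(0)} (trapezoid, 1 panel, h=2.6000): 1.095669
T_{1}^{(0)} (trapezoid, 2 panels, h=1.3000): 0.557870
T_{2}^{(0)} (trapezoid, 4 panels, h=0.6500): 0.395984
T_{1}^{(1)} = 0.557870 + (0.557870 − 1.095669)/3 = 0.378604
T_{2}^{(1)} = 0.395984 + (0.395984 − 0.557870)/3 = 0.342022
T_{2}^{(2)} = 0.342022 + (0.342022 − 0.378604)/15 = 0.339583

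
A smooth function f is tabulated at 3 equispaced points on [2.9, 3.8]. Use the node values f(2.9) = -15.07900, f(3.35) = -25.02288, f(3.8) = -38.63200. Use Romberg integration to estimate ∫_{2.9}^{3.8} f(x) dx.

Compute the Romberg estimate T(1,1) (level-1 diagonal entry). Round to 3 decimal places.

-23.070

T(0,0) (trapezoid, 1 panel, h=0.9000): -24.16995
T(1,0) (trapezoid, 2 panels, h=0.4500): -23.34527
T(1,1) = -23.34527 + (-23.34527 − (-24.16995))/3 = -23.07038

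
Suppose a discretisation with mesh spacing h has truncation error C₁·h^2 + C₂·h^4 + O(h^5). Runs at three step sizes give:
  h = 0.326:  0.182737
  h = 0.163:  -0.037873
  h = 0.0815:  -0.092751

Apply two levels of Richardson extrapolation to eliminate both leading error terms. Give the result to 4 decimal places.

First eliminate the h^2 term (factor 2^2 = 4):
  B₁ = (4·(-0.037873) − 0.182737)/3 = -0.111410
  B₂ = (4·(-0.092751) − (-0.037873))/3 = -0.111044
Then eliminate the h^4 term (factor 2^4 = 16):
  (16·(-0.111044) − (-0.111410))/15 = -0.111020

-0.1110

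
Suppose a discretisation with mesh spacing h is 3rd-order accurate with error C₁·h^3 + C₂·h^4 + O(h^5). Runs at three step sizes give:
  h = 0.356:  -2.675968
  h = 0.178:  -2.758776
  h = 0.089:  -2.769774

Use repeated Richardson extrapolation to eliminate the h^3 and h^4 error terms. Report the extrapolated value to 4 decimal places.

First eliminate the h^3 term (factor 2^3 = 8):
  B₁ = (8·(-2.758776) − (-2.675968))/7 = -2.770606
  B₂ = (8·(-2.769774) − (-2.758776))/7 = -2.771345
Then eliminate the h^4 term (factor 2^4 = 16):
  (16·(-2.771345) − (-2.770606))/15 = -2.771394

-2.7714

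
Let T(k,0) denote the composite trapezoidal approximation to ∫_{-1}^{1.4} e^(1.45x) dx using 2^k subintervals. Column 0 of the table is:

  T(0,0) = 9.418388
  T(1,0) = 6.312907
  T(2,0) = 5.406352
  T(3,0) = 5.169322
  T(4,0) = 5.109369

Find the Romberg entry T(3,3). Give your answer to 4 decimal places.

Richardson extrapolation on the trapezoidal column (denominator 4−1=3):
T(1,1) = (4·6.312907 − 9.418388) / 3 = 5.277747
T(2,1) = 5.406352 + (5.406352 − 6.312907)/3 = 5.104167
T(3,1) = 5.169322 + (5.169322 − 5.406352)/3 = 5.090312
T(2,2) = 5.104167 + (5.104167 − 5.277747)/15 = 5.092595
T(3,2) = (16·5.090312 − 5.104167) / 15 = 5.089388
T(3,3) = 5.089388 + (5.089388 − 5.092595)/63 = 5.089337

5.0893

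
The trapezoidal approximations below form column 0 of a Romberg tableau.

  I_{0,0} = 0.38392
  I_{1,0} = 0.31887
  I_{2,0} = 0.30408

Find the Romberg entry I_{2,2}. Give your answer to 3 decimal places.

I_{1,1} = 0.31887 + (0.31887 − 0.38392)/3 = 0.29719
I_{2,1} = (4·0.30408 − 0.31887) / 3 = 0.29915
I_{2,2} = (16·0.29915 − 0.29719) / 15 = 0.29928

0.299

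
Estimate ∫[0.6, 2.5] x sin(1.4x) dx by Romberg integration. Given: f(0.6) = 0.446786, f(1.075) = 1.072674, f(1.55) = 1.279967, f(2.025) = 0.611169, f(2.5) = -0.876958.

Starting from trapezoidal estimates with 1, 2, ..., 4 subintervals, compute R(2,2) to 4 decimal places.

1.3982

R(0,0) (trapezoid, 1 panel, h=1.9000): -0.408663
R(1,0) (trapezoid, 2 panels, h=0.9500): 1.011637
R(2,0) (trapezoid, 4 panels, h=0.4750): 1.305644
R(1,1) = 1.011637 + (1.011637 − (-0.408663))/3 = 1.485070
R(2,1) = 1.305644 + (1.305644 − 1.011637)/3 = 1.403646
R(2,2) = 1.403646 + (1.403646 − 1.485070)/15 = 1.398218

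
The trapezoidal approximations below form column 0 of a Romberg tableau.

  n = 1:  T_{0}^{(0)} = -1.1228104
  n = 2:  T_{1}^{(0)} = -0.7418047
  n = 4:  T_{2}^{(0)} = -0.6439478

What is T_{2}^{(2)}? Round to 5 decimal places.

-0.61110

Richardson extrapolation on the trapezoidal column (denominator 4−1=3):
T_{1}^{(1)} = -0.7418047 + (-0.7418047 − (-1.1228104))/3 = -0.6148028
T_{2}^{(1)} = -0.6439478 + (-0.6439478 − (-0.7418047))/3 = -0.6113288
T_{2}^{(2)} = (16·(-0.6113288) − (-0.6148028)) / 15 = -0.6110972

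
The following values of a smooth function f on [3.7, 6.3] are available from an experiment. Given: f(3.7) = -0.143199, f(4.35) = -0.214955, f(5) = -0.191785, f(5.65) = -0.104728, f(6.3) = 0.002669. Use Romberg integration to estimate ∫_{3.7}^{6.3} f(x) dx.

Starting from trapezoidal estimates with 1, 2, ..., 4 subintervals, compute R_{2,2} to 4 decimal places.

-0.3904

R_{0,0} (trapezoid, 1 panel, h=2.6000): -0.182689
R_{1,0} (trapezoid, 2 panels, h=1.3000): -0.340665
R_{2,0} (trapezoid, 4 panels, h=0.6500): -0.378126
R_{1,1} = -0.340665 + (-0.340665 − (-0.182689))/3 = -0.393324
R_{2,1} = -0.378126 + (-0.378126 − (-0.340665))/3 = -0.390613
R_{2,2} = -0.390613 + (-0.390613 − (-0.393324))/15 = -0.390432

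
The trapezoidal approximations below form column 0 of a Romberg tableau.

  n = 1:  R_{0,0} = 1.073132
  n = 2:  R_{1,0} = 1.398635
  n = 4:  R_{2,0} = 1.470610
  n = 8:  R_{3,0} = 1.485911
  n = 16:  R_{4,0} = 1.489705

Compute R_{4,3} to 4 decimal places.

1.4910

Richardson extrapolation on the trapezoidal column (denominator 4−1=3):
R_{2,1} = 1.470610 + (1.470610 − 1.398635)/3 = 1.494602
R_{3,1} = (4·1.485911 − 1.470610) / 3 = 1.491011
R_{4,1} = (4·1.489705 − 1.485911) / 3 = 1.490970
R_{3,2} = 1.491011 + (1.491011 − 1.494602)/15 = 1.490772
R_{4,2} = (16·1.490970 − 1.491011) / 15 = 1.490967
R_{4,3} = (64·1.490967 − 1.490772) / 63 = 1.490970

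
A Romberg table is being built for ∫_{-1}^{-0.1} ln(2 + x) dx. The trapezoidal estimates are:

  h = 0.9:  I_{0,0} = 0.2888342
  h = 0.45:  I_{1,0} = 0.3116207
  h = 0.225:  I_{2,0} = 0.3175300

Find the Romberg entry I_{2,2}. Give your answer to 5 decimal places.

Richardson extrapolation on the trapezoidal column (denominator 4−1=3):
I_{1,1} = 0.3116207 + (0.3116207 − 0.2888342)/3 = 0.3192162
I_{2,1} = (4·0.3175300 − 0.3116207) / 3 = 0.3194998
I_{2,2} = (16·0.3194998 − 0.3192162) / 15 = 0.3195187

0.31952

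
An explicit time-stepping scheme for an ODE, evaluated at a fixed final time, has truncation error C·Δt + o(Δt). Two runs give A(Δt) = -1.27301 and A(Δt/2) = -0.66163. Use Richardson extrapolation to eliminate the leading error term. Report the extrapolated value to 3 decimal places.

-0.050

The leading error scales as Δt; refining by a factor of 2 reduces it by 2^1 = 2.
Extrapolated value = (2·A(Δt/2) − A(Δt)) / (2 − 1)
= (2·(-0.66163) − (-1.27301)) / 1
= -0.05025 / 1 = -0.05025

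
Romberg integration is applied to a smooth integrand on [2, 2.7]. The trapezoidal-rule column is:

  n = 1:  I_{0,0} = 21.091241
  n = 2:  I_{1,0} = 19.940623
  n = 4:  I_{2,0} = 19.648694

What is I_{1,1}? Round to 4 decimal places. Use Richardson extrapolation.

Richardson extrapolation on the trapezoidal column (denominator 4−1=3):
I_{1,1} = (4·19.940623 − 21.091241) / 3 = 19.557084

19.5571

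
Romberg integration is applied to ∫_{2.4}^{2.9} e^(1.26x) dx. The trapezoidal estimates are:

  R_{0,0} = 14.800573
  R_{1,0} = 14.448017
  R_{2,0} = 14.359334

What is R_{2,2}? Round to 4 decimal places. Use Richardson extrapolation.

Richardson extrapolation on the trapezoidal column (denominator 4−1=3):
R_{1,1} = (4·14.448017 − 14.800573) / 3 = 14.330498
R_{2,1} = (4·14.359334 − 14.448017) / 3 = 14.329773
R_{2,2} = 14.329773 + (14.329773 − 14.330498)/15 = 14.329725

14.3297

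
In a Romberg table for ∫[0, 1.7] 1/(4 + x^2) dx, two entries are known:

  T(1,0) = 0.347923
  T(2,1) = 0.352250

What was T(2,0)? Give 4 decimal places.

0.3512

From T(2,1) = (4·T(2,0) − T(1,0))/3, solve for T(2,0):
4·T(2,0) = 3·0.352250 + 0.347923 = 1.404673
T(2,0) = 0.351168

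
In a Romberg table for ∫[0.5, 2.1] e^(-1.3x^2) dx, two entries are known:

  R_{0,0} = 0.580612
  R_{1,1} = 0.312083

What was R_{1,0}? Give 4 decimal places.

From R_{1,1} = (4·R_{1,0} − R_{0,0})/3, solve for R_{1,0}:
4·R_{1,0} = 3·0.312083 + 0.580612 = 1.516861
R_{1,0} = 0.379215

0.3792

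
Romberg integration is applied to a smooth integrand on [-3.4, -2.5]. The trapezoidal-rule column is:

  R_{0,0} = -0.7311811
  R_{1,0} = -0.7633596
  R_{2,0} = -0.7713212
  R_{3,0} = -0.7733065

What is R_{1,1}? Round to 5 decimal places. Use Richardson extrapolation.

Richardson extrapolation on the trapezoidal column (denominator 4−1=3):
R_{1,1} = -0.7633596 + (-0.7633596 − (-0.7311811))/3 = -0.7740858

-0.77409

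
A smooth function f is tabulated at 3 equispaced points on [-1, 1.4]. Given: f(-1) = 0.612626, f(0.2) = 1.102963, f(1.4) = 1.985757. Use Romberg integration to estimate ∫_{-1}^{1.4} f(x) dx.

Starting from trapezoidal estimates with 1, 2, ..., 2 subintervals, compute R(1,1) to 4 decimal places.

R(0,0) (trapezoid, 1 panel, h=2.4000): 3.118060
R(1,0) (trapezoid, 2 panels, h=1.2000): 2.882585
R(1,1) = 2.882585 + (2.882585 − 3.118060)/3 = 2.804093

2.8041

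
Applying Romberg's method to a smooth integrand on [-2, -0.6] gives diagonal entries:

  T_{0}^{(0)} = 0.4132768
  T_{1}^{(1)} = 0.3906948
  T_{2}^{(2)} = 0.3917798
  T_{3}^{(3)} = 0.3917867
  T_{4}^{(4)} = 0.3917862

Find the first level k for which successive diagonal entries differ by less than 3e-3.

k = 2

|T_{1}^{(1)} − T_{0}^{(0)}| = 0.0225820 ≥ 3e-3
|T_{2}^{(2)} − T_{1}^{(1)}| = 0.0010850 < 3e-3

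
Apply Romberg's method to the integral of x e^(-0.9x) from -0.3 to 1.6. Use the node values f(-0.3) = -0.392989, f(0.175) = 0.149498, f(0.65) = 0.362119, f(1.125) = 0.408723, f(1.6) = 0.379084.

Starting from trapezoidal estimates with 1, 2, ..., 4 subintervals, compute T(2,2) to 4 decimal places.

T(0,0) (trapezoid, 1 panel, h=1.9000): -0.013210
T(1,0) (trapezoid, 2 panels, h=0.9500): 0.337408
T(2,0) (trapezoid, 4 panels, h=0.4750): 0.433859
T(1,1) = 0.337408 + (0.337408 − (-0.013210))/3 = 0.454281
T(2,1) = 0.433859 + (0.433859 − 0.337408)/3 = 0.466009
T(2,2) = 0.466009 + (0.466009 − 0.454281)/15 = 0.466791

0.4668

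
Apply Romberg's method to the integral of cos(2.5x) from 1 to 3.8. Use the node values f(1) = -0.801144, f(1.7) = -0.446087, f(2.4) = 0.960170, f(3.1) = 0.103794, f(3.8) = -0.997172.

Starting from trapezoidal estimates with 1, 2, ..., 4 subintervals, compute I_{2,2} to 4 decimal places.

I_{0,0} (trapezoid, 1 panel, h=2.8000): -2.517642
I_{1,0} (trapezoid, 2 panels, h=1.4000): 0.085417
I_{2,0} (trapezoid, 4 panels, h=0.7000): -0.196897
I_{1,1} = 0.085417 + (0.085417 − (-2.517642))/3 = 0.953103
I_{2,1} = -0.196897 + (-0.196897 − 0.085417)/3 = -0.291002
I_{2,2} = -0.291002 + (-0.291002 − 0.953103)/15 = -0.373942

-0.3739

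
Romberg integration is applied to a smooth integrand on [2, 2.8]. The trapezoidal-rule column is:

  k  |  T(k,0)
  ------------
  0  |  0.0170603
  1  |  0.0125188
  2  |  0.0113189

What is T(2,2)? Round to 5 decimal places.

Richardson extrapolation on the trapezoidal column (denominator 4−1=3):
T(1,1) = (4·0.0125188 − 0.0170603) / 3 = 0.0110050
T(2,1) = (4·0.0113189 − 0.0125188) / 3 = 0.0109189
T(2,2) = (16·0.0109189 − 0.0110050) / 15 = 0.0109132
(Column j=1 coincides with Simpson's rule on the same nodes.)

0.01091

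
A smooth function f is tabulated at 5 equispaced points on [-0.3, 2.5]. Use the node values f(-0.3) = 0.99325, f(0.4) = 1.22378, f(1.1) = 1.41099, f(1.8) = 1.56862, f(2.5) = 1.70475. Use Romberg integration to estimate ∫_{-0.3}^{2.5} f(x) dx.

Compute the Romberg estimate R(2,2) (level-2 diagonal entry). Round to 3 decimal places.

R(0,0) (trapezoid, 1 panel, h=2.8000): 3.77720
R(1,0) (trapezoid, 2 panels, h=1.4000): 3.86399
R(2,0) (trapezoid, 4 panels, h=0.7000): 3.88667
R(1,1) = 3.86399 + (3.86399 − 3.77720)/3 = 3.89292
R(2,1) = 3.88667 + (3.88667 − 3.86399)/3 = 3.89423
R(2,2) = 3.89423 + (3.89423 − 3.89292)/15 = 3.89432

3.894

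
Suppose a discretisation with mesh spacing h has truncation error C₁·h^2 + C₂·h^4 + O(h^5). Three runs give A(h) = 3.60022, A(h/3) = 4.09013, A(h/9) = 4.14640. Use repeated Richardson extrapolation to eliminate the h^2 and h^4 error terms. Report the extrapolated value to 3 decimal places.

4.153

First eliminate the h^2 term (factor 3^2 = 9):
  B₁ = (9·4.09013 − 3.60022)/8 = 4.15137
  B₂ = (9·4.14640 − 4.09013)/8 = 4.15343
Then eliminate the h^4 term (factor 3^4 = 81):
  (81·4.15343 − 4.15137)/80 = 4.15346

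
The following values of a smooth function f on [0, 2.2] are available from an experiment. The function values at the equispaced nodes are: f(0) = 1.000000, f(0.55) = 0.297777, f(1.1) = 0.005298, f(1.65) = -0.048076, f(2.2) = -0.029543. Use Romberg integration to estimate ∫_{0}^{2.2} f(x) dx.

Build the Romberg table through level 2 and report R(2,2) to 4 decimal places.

R(0,0) (trapezoid, 1 panel, h=2.2000): 1.067503
R(1,0) (trapezoid, 2 panels, h=1.1000): 0.539579
R(2,0) (trapezoid, 4 panels, h=0.5500): 0.407125
R(1,1) = 0.539579 + (0.539579 − 1.067503)/3 = 0.363604
R(2,1) = 0.407125 + (0.407125 − 0.539579)/3 = 0.362974
R(2,2) = 0.362974 + (0.362974 − 0.363604)/15 = 0.362932

0.3629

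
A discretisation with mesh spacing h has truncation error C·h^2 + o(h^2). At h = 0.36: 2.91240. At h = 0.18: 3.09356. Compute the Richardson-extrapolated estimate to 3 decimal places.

3.154

Extrapolated value = (4·A(h/2) − A(h)) / (4 − 1)
= (4·3.09356 − 2.91240) / 3
= 9.46184 / 3 = 3.15395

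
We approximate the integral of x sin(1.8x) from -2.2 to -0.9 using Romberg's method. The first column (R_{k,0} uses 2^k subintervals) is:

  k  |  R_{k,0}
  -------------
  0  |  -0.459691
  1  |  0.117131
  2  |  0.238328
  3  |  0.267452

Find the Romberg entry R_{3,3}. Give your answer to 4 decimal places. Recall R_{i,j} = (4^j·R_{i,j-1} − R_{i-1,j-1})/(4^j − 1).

R_{1,1} = (4·0.117131 − (-0.459691)) / 3 = 0.309405
R_{2,1} = 0.238328 + (0.238328 − 0.117131)/3 = 0.278727
R_{3,1} = (4·0.267452 − 0.238328) / 3 = 0.277160
R_{2,2} = (16·0.278727 − 0.309405) / 15 = 0.276682
R_{3,2} = (16·0.277160 − 0.278727) / 15 = 0.277056
R_{3,3} = (64·0.277056 − 0.276682) / 63 = 0.277062

0.2771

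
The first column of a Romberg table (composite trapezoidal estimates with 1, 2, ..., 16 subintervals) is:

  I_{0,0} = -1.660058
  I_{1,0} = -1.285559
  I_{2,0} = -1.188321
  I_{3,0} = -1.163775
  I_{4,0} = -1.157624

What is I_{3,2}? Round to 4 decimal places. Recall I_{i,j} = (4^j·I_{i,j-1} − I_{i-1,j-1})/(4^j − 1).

Richardson extrapolation on the trapezoidal column (denominator 4−1=3):
I_{2,1} = -1.188321 + (-1.188321 − (-1.285559))/3 = -1.155908
I_{3,1} = (4·(-1.163775) − (-1.188321)) / 3 = -1.155593
I_{3,2} = (16·(-1.155593) − (-1.155908)) / 15 = -1.155572

-1.1556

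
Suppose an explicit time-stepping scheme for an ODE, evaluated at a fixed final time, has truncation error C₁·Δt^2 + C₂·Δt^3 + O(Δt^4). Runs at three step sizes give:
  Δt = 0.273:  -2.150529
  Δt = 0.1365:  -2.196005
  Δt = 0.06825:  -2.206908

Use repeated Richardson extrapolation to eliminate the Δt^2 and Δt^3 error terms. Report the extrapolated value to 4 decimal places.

First eliminate the Δt^2 term (factor 2^2 = 4):
  B₁ = (4·(-2.196005) − (-2.150529))/3 = -2.211164
  B₂ = (4·(-2.206908) − (-2.196005))/3 = -2.210542
Then eliminate the Δt^3 term (factor 2^3 = 8):
  (8·(-2.210542) − (-2.211164))/7 = -2.210453

-2.2105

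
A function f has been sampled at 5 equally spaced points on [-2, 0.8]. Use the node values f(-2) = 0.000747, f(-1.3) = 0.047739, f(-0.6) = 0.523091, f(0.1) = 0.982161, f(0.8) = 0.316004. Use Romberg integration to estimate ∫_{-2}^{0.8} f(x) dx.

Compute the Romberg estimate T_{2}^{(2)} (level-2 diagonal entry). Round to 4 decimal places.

1.2896

T_{0}^{(0)} (trapezoid, 1 panel, h=2.8000): 0.443451
T_{1}^{(0)} (trapezoid, 2 panels, h=1.4000): 0.954053
T_{2}^{(0)} (trapezoid, 4 panels, h=0.7000): 1.197957
T_{1}^{(1)} = 0.954053 + (0.954053 − 0.443451)/3 = 1.124254
T_{2}^{(1)} = 1.197957 + (1.197957 − 0.954053)/3 = 1.279258
T_{2}^{(2)} = 1.279258 + (1.279258 − 1.124254)/15 = 1.289592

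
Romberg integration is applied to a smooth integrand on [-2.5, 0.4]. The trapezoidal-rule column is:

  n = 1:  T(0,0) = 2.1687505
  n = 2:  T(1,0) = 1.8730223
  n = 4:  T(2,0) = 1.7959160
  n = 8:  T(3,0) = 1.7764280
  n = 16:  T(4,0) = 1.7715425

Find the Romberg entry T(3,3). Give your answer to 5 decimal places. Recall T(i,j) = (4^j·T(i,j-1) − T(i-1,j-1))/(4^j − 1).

Richardson extrapolation on the trapezoidal column (denominator 4−1=3):
T(1,1) = 1.8730223 + (1.8730223 − 2.1687505)/3 = 1.7744462
T(2,1) = 1.7959160 + (1.7959160 − 1.8730223)/3 = 1.7702139
T(3,1) = (4·1.7764280 − 1.7959160) / 3 = 1.7699320
T(2,2) = 1.7702139 + (1.7702139 − 1.7744462)/15 = 1.7699317
T(3,2) = 1.7699320 + (1.7699320 − 1.7702139)/15 = 1.7699132
T(3,3) = 1.7699132 + (1.7699132 − 1.7699317)/63 = 1.7699129

1.76991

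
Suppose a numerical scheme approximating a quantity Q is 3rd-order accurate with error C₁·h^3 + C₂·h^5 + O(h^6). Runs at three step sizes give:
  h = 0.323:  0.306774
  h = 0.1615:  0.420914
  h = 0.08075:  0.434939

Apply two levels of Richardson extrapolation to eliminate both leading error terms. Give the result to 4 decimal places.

First eliminate the h^3 term (factor 2^3 = 8):
  B₁ = (8·0.420914 − 0.306774)/7 = 0.437220
  B₂ = (8·0.434939 − 0.420914)/7 = 0.436943
Then eliminate the h^5 term (factor 2^5 = 32):
  (32·0.436943 − 0.437220)/31 = 0.436934

0.4369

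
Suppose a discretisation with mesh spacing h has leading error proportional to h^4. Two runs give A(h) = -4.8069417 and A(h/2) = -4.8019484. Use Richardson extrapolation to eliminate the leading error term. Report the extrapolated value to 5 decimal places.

-4.80162

Extrapolated value = (16·A(h/2) − A(h)) / (16 − 1)
= (16·(-4.8019484) − (-4.8069417)) / 15
= -72.0242327 / 15 = -4.8016155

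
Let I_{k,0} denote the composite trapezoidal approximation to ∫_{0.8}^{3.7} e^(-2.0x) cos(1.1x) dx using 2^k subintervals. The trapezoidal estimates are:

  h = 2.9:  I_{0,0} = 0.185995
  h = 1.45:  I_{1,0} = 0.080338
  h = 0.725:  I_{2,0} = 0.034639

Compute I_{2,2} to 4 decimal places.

0.0177

I_{1,1} = (4·0.080338 − 0.185995) / 3 = 0.045119
I_{2,1} = 0.034639 + (0.034639 − 0.080338)/3 = 0.019406
I_{2,2} = 0.019406 + (0.019406 − 0.045119)/15 = 0.017692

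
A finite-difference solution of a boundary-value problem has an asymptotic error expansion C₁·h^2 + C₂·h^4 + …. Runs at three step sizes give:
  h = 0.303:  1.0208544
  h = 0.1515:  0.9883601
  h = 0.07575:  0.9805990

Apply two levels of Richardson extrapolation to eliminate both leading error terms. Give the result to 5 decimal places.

0.97804

First eliminate the h^2 term (factor 2^2 = 4):
  B₁ = (4·0.9883601 − 1.0208544)/3 = 0.9775287
  B₂ = (4·0.9805990 − 0.9883601)/3 = 0.9780120
Then eliminate the h^4 term (factor 2^4 = 16):
  (16·0.9780120 − 0.9775287)/15 = 0.9780442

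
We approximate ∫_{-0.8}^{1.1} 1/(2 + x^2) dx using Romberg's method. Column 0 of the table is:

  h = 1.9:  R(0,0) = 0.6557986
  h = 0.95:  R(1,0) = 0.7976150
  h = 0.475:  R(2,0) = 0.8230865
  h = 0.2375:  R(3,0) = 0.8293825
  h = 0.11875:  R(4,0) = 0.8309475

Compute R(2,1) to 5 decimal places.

0.83158

R(2,1) = 0.8230865 + (0.8230865 − 0.7976150)/3 = 0.8315770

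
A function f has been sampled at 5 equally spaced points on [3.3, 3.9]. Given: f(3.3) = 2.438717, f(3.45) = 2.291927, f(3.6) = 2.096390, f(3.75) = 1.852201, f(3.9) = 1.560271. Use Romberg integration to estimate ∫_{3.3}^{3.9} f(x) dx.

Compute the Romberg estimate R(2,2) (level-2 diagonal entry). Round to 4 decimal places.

1.2384

R(0,0) (trapezoid, 1 panel, h=0.6000): 1.199696
R(1,0) (trapezoid, 2 panels, h=0.3000): 1.228765
R(2,0) (trapezoid, 4 panels, h=0.1500): 1.236002
R(1,1) = 1.228765 + (1.228765 − 1.199696)/3 = 1.238455
R(2,1) = 1.236002 + (1.236002 − 1.228765)/3 = 1.238414
R(2,2) = 1.238414 + (1.238414 − 1.238455)/15 = 1.238411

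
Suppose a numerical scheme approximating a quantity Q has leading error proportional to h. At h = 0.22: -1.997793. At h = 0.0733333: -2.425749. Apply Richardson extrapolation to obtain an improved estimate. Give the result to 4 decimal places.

The leading error scales as h; refining by a factor of 3 reduces it by 3^1 = 3.
Extrapolated value = (3·A(h/3) − A(h)) / (3 − 1)
= (3·(-2.425749) − (-1.997793)) / 2
= -5.279454 / 2 = -2.639727

-2.6397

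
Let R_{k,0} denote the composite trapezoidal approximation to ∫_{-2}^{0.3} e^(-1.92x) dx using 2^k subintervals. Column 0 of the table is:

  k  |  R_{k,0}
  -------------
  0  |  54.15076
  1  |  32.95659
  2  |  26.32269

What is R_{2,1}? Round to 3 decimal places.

24.111

R_{2,1} = (4·26.32269 − 32.95659) / 3 = 24.11139
(Column j=1 coincides with Simpson's rule on the same nodes.)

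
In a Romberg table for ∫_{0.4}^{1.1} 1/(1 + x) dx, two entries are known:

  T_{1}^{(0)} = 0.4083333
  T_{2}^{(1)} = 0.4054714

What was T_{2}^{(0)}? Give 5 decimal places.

From T_{2}^{(1)} = (4·T_{2}^{(0)} − T_{1}^{(0)})/3, solve for T_{2}^{(0)}:
4·T_{2}^{(0)} = 3·0.4054714 + 0.4083333 = 1.6247475
T_{2}^{(0)} = 0.4061869

0.40619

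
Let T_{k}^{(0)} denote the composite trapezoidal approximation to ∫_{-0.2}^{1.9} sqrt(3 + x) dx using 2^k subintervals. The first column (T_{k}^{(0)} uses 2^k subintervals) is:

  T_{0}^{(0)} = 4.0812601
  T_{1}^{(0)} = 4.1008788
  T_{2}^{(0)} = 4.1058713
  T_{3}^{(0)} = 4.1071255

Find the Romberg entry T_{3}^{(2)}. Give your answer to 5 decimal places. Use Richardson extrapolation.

T_{2}^{(1)} = 4.1058713 + (4.1058713 − 4.1008788)/3 = 4.1075355
T_{3}^{(1)} = (4·4.1071255 − 4.1058713) / 3 = 4.1075436
T_{3}^{(2)} = 4.1075436 + (4.1075436 − 4.1075355)/15 = 4.1075441
(Column j=1 coincides with Simpson's rule on the same nodes.)

4.10754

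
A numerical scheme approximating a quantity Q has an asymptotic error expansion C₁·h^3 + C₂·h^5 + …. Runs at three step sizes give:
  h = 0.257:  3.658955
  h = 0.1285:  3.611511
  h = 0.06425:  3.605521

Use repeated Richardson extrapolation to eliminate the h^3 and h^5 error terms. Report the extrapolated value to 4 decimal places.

First eliminate the h^3 term (factor 2^3 = 8):
  B₁ = (8·3.611511 − 3.658955)/7 = 3.604733
  B₂ = (8·3.605521 − 3.611511)/7 = 3.604665
Then eliminate the h^5 term (factor 2^5 = 32):
  (32·3.604665 − 3.604733)/31 = 3.604663

3.6047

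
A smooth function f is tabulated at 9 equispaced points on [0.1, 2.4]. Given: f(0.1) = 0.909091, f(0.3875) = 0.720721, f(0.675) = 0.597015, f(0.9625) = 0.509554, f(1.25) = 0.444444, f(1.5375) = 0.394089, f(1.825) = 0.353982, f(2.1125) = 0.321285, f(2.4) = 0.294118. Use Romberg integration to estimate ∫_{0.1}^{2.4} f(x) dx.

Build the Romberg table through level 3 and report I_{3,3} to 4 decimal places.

I_{0,0} (trapezoid, 1 panel, h=2.3000): 1.383690
I_{1,0} (trapezoid, 2 panels, h=1.1500): 1.202956
I_{2,0} (trapezoid, 4 panels, h=0.5750): 1.148301
I_{3,0} (trapezoid, 8 panels, h=0.2875): 1.133525
I_{1,1} = 1.202956 + (1.202956 − 1.383690)/3 = 1.142711
I_{2,1} = 1.148301 + (1.148301 − 1.202956)/3 = 1.130083
I_{3,1} = 1.133525 + (1.133525 − 1.148301)/3 = 1.128600
I_{2,2} = 1.130083 + (1.130083 − 1.142711)/15 = 1.129241
I_{3,2} = 1.128600 + (1.128600 − 1.130083)/15 = 1.128501
I_{3,3} = 1.128501 + (1.128501 − 1.129241)/63 = 1.128489

1.1285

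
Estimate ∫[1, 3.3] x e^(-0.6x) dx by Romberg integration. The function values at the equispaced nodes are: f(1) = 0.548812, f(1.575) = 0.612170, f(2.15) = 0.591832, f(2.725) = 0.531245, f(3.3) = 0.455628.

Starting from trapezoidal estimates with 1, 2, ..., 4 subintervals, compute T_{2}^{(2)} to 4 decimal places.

T_{0}^{(0)} (trapezoid, 1 panel, h=2.3000): 1.155106
T_{1}^{(0)} (trapezoid, 2 panels, h=1.1500): 1.258160
T_{2}^{(0)} (trapezoid, 4 panels, h=0.5750): 1.286544
T_{1}^{(1)} = 1.258160 + (1.258160 − 1.155106)/3 = 1.292511
T_{2}^{(1)} = 1.286544 + (1.286544 − 1.258160)/3 = 1.296005
T_{2}^{(2)} = 1.296005 + (1.296005 − 1.292511)/15 = 1.296238

1.2962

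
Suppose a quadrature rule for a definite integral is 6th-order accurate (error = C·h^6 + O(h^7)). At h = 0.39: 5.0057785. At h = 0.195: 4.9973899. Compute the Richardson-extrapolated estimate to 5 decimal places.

Extrapolated value = (64·A(h/2) − A(h)) / (64 − 1)
= (64·4.9973899 − 5.0057785) / 63
= 314.8271751 / 63 = 4.9972567

4.99726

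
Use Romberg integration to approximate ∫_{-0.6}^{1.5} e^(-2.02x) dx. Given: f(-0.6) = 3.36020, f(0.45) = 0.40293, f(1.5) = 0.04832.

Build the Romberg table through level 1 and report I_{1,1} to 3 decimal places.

1.757

I_{0,0} (trapezoid, 1 panel, h=2.1000): 3.57895
I_{1,0} (trapezoid, 2 panels, h=1.0500): 2.21255
I_{1,1} = 2.21255 + (2.21255 − 3.57895)/3 = 1.75708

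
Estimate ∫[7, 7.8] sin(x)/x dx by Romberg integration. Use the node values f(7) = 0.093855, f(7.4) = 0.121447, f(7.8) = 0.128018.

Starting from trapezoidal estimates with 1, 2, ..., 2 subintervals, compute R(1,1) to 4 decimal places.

0.0944

R(0,0) (trapezoid, 1 panel, h=0.8000): 0.088749
R(1,0) (trapezoid, 2 panels, h=0.4000): 0.092953
R(1,1) = 0.092953 + (0.092953 − 0.088749)/3 = 0.094354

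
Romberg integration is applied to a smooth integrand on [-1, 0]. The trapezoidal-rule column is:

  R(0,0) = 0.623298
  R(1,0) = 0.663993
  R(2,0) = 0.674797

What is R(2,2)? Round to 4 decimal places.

Richardson extrapolation on the trapezoidal column (denominator 4−1=3):
R(1,1) = (4·0.663993 − 0.623298) / 3 = 0.677558
R(2,1) = 0.674797 + (0.674797 − 0.663993)/3 = 0.678398
R(2,2) = 0.678398 + (0.678398 − 0.677558)/15 = 0.678454

0.6785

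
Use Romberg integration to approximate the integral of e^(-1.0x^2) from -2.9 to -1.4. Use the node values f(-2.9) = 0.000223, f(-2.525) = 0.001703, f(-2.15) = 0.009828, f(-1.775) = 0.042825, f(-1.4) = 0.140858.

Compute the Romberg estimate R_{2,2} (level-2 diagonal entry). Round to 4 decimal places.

0.0422

R_{0,0} (trapezoid, 1 panel, h=1.5000): 0.105811
R_{1,0} (trapezoid, 2 panels, h=0.7500): 0.060276
R_{2,0} (trapezoid, 4 panels, h=0.3750): 0.046836
R_{1,1} = 0.060276 + (0.060276 − 0.105811)/3 = 0.045098
R_{2,1} = 0.046836 + (0.046836 − 0.060276)/3 = 0.042356
R_{2,2} = 0.042356 + (0.042356 − 0.045098)/15 = 0.042173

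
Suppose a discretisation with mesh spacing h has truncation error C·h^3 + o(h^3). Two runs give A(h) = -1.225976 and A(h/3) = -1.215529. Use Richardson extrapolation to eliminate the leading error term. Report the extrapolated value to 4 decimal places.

-1.2151

The leading error scales as h^3; refining by a factor of 3 reduces it by 3^3 = 27.
Extrapolated value = (27·A(h/3) − A(h)) / (27 − 1)
= (27·(-1.215529) − (-1.225976)) / 26
= -31.593307 / 26 = -1.215127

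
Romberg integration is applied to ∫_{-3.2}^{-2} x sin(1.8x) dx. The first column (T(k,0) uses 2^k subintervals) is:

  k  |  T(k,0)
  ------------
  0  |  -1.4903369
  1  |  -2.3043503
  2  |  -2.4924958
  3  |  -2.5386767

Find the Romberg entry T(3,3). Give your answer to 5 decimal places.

-2.55400

Richardson extrapolation on the trapezoidal column (denominator 4−1=3):
T(1,1) = (4·(-2.3043503) − (-1.4903369)) / 3 = -2.5756881
T(2,1) = (4·(-2.4924958) − (-2.3043503)) / 3 = -2.5552110
T(3,1) = (4·(-2.5386767) − (-2.4924958)) / 3 = -2.5540703
T(2,2) = -2.5552110 + (-2.5552110 − (-2.5756881))/15 = -2.5538459
T(3,2) = (16·(-2.5540703) − (-2.5552110)) / 15 = -2.5539943
T(3,3) = -2.5539943 + (-2.5539943 − (-2.5538459))/63 = -2.5539967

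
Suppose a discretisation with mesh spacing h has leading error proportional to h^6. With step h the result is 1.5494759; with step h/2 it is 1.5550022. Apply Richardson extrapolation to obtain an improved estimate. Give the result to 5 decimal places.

Extrapolated value = (64·A(h/2) − A(h)) / (64 − 1)
= (64·1.5550022 − 1.5494759) / 63
= 97.9706649 / 63 = 1.5550899

1.55509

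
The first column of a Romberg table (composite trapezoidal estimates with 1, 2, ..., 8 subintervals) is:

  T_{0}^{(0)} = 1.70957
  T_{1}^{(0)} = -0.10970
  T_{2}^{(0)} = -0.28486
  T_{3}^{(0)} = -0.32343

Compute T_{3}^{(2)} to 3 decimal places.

Richardson extrapolation on the trapezoidal column (denominator 4−1=3):
T_{2}^{(1)} = (4·(-0.28486) − (-0.10970)) / 3 = -0.34325
T_{3}^{(1)} = (4·(-0.32343) − (-0.28486)) / 3 = -0.33629
T_{3}^{(2)} = -0.33629 + (-0.33629 − (-0.34325))/15 = -0.33583

-0.336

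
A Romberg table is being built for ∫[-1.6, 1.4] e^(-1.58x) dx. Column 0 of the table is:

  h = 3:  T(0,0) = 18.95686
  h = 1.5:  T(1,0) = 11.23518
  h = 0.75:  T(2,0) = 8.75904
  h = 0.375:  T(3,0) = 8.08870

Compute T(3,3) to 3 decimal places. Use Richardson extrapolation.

T(1,1) = 11.23518 + (11.23518 − 18.95686)/3 = 8.66129
T(2,1) = 8.75904 + (8.75904 − 11.23518)/3 = 7.93366
T(3,1) = 8.08870 + (8.08870 − 8.75904)/3 = 7.86525
T(2,2) = (16·7.93366 − 8.66129) / 15 = 7.88515
T(3,2) = (16·7.86525 − 7.93366) / 15 = 7.86069
T(3,3) = (64·7.86069 − 7.88515) / 63 = 7.86030

7.860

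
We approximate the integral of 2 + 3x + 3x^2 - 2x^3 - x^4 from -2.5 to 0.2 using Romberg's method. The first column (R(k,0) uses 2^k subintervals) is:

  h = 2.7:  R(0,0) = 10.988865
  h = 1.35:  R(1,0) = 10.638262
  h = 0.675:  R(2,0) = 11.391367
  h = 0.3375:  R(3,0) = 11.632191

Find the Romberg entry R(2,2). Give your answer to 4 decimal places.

R(1,1) = (4·10.638262 − 10.988865) / 3 = 10.521394
R(2,1) = 11.391367 + (11.391367 − 10.638262)/3 = 11.642402
R(2,2) = (16·11.642402 − 10.521394) / 15 = 11.717136

11.7171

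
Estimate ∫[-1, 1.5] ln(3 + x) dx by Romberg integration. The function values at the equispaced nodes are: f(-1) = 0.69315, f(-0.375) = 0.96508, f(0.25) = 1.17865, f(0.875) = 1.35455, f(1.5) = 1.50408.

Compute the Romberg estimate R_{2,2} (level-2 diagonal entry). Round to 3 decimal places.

R_{0,0} (trapezoid, 1 panel, h=2.5000): 2.74654
R_{1,0} (trapezoid, 2 panels, h=1.2500): 2.84658
R_{2,0} (trapezoid, 4 panels, h=0.6250): 2.87306
R_{1,1} = 2.84658 + (2.84658 − 2.74654)/3 = 2.87993
R_{2,1} = 2.87306 + (2.87306 − 2.84658)/3 = 2.88189
R_{2,2} = 2.88189 + (2.88189 − 2.87993)/15 = 2.88202

2.882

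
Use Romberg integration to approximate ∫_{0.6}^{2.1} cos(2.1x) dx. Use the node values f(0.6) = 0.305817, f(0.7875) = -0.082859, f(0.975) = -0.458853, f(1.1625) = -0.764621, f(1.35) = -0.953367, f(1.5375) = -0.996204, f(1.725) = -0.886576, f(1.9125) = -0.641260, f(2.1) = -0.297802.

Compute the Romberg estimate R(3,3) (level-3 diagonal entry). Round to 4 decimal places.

R(0,0) (trapezoid, 1 panel, h=1.5000): 0.006011
R(1,0) (trapezoid, 2 panels, h=0.7500): -0.712020
R(2,0) (trapezoid, 4 panels, h=0.3750): -0.860546
R(3,0) (trapezoid, 8 panels, h=0.1875): -0.896200
R(1,1) = -0.712020 + (-0.712020 − 0.006011)/3 = -0.951364
R(2,1) = -0.860546 + (-0.860546 − (-0.712020))/3 = -0.910055
R(3,1) = -0.896200 + (-0.896200 − (-0.860546))/3 = -0.908085
R(2,2) = -0.910055 + (-0.910055 − (-0.951364))/15 = -0.907301
R(3,2) = -0.908085 + (-0.908085 − (-0.910055))/15 = -0.907954
R(3,3) = -0.907954 + (-0.907954 − (-0.907301))/63 = -0.907964

-0.9080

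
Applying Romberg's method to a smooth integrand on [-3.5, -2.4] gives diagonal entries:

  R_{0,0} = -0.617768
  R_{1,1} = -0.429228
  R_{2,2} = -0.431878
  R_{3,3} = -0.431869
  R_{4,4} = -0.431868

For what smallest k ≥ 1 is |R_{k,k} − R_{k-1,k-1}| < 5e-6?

k = 4

|R_{1,1} − R_{0,0}| = 0.188540 ≥ 5e-6
|R_{2,2} − R_{1,1}| = 0.002650 ≥ 5e-6
|R_{3,3} − R_{2,2}| = 0.000009 ≥ 5e-6
|R_{4,4} − R_{3,3}| = 0.000001 < 5e-6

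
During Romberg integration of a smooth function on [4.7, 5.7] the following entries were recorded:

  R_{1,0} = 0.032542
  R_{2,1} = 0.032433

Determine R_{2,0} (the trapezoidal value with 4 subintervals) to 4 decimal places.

From R_{2,1} = (4·R_{2,0} − R_{1,0})/3, solve for R_{2,0}:
4·R_{2,0} = 3·0.032433 + 0.032542 = 0.129841
R_{2,0} = 0.032460

0.0325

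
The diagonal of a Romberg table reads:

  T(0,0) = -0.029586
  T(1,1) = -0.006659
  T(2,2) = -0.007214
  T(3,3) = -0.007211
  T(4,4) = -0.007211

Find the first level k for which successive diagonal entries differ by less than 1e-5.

|T(1,1) − T(0,0)| = 0.022927 ≥ 1e-5
|T(2,2) − T(1,1)| = 0.000555 ≥ 1e-5
|T(3,3) − T(2,2)| = 0.000003 < 1e-5

k = 3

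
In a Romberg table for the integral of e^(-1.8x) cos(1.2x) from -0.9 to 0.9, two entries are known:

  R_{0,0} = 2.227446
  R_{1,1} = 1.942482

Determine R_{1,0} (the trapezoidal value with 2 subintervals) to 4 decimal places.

2.0137

From R_{1,1} = (4·R_{1,0} − R_{0,0})/3, solve for R_{1,0}:
4·R_{1,0} = 3·1.942482 + 2.227446 = 8.054892
R_{1,0} = 2.013723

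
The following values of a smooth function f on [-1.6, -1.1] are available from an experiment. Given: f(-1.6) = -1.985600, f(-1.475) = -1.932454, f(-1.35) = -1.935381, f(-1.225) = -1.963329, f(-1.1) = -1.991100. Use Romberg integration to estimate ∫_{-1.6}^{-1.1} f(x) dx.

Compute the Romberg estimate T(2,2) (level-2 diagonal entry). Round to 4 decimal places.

-0.9763

T(0,0) (trapezoid, 1 panel, h=0.5000): -0.994175
T(1,0) (trapezoid, 2 panels, h=0.2500): -0.980933
T(2,0) (trapezoid, 4 panels, h=0.1250): -0.977439
T(1,1) = -0.980933 + (-0.980933 − (-0.994175))/3 = -0.976519
T(2,1) = -0.977439 + (-0.977439 − (-0.980933))/3 = -0.976274
T(2,2) = -0.976274 + (-0.976274 − (-0.976519))/15 = -0.976258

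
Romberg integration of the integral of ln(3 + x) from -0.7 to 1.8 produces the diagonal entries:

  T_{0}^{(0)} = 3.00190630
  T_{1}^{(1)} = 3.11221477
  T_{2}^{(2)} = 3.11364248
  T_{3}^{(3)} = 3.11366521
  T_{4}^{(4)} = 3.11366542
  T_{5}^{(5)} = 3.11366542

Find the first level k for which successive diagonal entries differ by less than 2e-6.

k = 4

|T_{1}^{(1)} − T_{0}^{(0)}| = 0.11030847 ≥ 2e-6
|T_{2}^{(2)} − T_{1}^{(1)}| = 0.00142771 ≥ 2e-6
|T_{3}^{(3)} − T_{2}^{(2)}| = 0.00002273 ≥ 2e-6
|T_{4}^{(4)} − T_{3}^{(3)}| = 0.00000021 < 2e-6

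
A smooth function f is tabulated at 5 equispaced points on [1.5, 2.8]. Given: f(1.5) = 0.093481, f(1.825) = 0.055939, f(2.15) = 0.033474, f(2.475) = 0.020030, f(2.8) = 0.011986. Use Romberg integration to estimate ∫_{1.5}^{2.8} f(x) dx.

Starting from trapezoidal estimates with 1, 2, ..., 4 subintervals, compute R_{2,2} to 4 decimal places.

0.0516

R_{0,0} (trapezoid, 1 panel, h=1.3000): 0.068554
R_{1,0} (trapezoid, 2 panels, h=0.6500): 0.056035
R_{2,0} (trapezoid, 4 panels, h=0.3250): 0.052707
R_{1,1} = 0.056035 + (0.056035 − 0.068554)/3 = 0.051862
R_{2,1} = 0.052707 + (0.052707 − 0.056035)/3 = 0.051598
R_{2,2} = 0.051598 + (0.051598 − 0.051862)/15 = 0.051580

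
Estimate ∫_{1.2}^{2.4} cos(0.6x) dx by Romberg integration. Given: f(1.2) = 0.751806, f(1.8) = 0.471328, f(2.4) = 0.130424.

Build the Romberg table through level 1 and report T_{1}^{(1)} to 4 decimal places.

T_{0}^{(0)} (trapezoid, 1 panel, h=1.2000): 0.529338
T_{1}^{(0)} (trapezoid, 2 panels, h=0.6000): 0.547466
T_{1}^{(1)} = 0.547466 + (0.547466 − 0.529338)/3 = 0.553509

0.5535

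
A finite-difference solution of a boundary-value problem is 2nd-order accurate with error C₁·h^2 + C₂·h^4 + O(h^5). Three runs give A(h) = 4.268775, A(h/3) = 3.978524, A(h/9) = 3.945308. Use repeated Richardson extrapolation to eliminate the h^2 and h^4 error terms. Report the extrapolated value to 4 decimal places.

3.9411

First eliminate the h^2 term (factor 3^2 = 9):
  B₁ = (9·3.978524 − 4.268775)/8 = 3.942243
  B₂ = (9·3.945308 − 3.978524)/8 = 3.941156
Then eliminate the h^4 term (factor 3^4 = 81):
  (81·3.941156 − 3.942243)/80 = 3.941142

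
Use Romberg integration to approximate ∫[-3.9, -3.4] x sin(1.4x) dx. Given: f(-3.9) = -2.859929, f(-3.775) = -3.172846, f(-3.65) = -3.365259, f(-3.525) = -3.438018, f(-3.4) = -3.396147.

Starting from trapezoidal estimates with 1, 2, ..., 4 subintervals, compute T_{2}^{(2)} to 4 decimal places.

T_{0}^{(0)} (trapezoid, 1 panel, h=0.5000): -1.564019
T_{1}^{(0)} (trapezoid, 2 panels, h=0.2500): -1.623324
T_{2}^{(0)} (trapezoid, 4 panels, h=0.1250): -1.638020
T_{1}^{(1)} = -1.623324 + (-1.623324 − (-1.564019))/3 = -1.643092
T_{2}^{(1)} = -1.638020 + (-1.638020 − (-1.623324))/3 = -1.642919
T_{2}^{(2)} = -1.642919 + (-1.642919 − (-1.643092))/15 = -1.642907

-1.6429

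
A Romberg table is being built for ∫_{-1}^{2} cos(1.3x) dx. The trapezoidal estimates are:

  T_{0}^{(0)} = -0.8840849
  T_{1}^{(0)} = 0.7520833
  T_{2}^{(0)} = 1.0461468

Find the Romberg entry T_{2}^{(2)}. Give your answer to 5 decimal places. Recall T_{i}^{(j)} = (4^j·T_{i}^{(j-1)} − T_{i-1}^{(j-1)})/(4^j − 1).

1.13395

T_{1}^{(1)} = (4·0.7520833 − (-0.8840849)) / 3 = 1.2974727
T_{2}^{(1)} = 1.0461468 + (1.0461468 − 0.7520833)/3 = 1.1441680
T_{2}^{(2)} = 1.1441680 + (1.1441680 − 1.2974727)/15 = 1.1339477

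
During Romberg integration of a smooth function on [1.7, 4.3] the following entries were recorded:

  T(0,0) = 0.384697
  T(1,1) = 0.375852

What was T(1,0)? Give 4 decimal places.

0.3781

From T(1,1) = (4·T(1,0) − T(0,0))/3, solve for T(1,0):
4·T(1,0) = 3·0.375852 + 0.384697 = 1.512253
T(1,0) = 0.378063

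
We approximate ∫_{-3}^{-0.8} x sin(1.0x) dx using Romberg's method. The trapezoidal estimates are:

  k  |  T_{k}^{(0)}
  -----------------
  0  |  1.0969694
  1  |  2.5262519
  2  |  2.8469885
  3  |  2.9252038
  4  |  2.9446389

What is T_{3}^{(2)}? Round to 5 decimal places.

Richardson extrapolation on the trapezoidal column (denominator 4−1=3):
T_{2}^{(1)} = (4·2.8469885 − 2.5262519) / 3 = 2.9539007
T_{3}^{(1)} = (4·2.9252038 − 2.8469885) / 3 = 2.9512756
T_{3}^{(2)} = (16·2.9512756 − 2.9539007) / 15 = 2.9511006

2.95110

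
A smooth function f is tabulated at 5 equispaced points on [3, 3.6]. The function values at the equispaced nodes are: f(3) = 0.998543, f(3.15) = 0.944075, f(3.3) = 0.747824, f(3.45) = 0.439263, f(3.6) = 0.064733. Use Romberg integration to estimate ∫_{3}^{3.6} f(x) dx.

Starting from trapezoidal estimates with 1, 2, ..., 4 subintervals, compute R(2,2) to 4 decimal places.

R(0,0) (trapezoid, 1 panel, h=0.6000): 0.318983
R(1,0) (trapezoid, 2 panels, h=0.3000): 0.383839
R(2,0) (trapezoid, 4 panels, h=0.1500): 0.399420
R(1,1) = 0.383839 + (0.383839 − 0.318983)/3 = 0.405458
R(2,1) = 0.399420 + (0.399420 − 0.383839)/3 = 0.404614
R(2,2) = 0.404614 + (0.404614 − 0.405458)/15 = 0.404558

0.4046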